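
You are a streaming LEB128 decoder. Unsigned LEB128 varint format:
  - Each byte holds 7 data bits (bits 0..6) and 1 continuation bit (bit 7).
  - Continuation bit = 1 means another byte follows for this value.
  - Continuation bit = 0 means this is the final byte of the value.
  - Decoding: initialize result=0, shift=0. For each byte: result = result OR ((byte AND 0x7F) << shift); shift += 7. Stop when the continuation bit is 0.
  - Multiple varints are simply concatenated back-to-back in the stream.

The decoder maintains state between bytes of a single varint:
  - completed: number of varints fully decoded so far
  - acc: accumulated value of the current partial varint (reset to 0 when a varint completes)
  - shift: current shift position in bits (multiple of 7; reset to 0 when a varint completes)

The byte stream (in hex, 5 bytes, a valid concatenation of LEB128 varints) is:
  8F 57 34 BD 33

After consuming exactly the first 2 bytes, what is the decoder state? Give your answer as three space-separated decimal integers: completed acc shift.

Answer: 1 0 0

Derivation:
byte[0]=0x8F cont=1 payload=0x0F: acc |= 15<<0 -> completed=0 acc=15 shift=7
byte[1]=0x57 cont=0 payload=0x57: varint #1 complete (value=11151); reset -> completed=1 acc=0 shift=0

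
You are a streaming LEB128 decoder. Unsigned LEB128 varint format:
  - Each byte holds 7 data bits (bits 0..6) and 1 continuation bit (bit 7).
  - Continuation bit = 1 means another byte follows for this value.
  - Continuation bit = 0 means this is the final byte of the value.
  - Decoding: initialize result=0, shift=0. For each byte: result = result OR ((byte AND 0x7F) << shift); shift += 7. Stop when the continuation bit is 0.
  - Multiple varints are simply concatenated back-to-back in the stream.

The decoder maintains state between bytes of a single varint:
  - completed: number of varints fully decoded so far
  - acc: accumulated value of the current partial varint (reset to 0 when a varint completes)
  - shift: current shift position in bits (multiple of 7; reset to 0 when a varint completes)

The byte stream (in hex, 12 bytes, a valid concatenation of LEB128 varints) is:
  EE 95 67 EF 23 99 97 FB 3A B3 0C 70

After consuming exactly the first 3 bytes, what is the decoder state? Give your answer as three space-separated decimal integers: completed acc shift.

Answer: 1 0 0

Derivation:
byte[0]=0xEE cont=1 payload=0x6E: acc |= 110<<0 -> completed=0 acc=110 shift=7
byte[1]=0x95 cont=1 payload=0x15: acc |= 21<<7 -> completed=0 acc=2798 shift=14
byte[2]=0x67 cont=0 payload=0x67: varint #1 complete (value=1690350); reset -> completed=1 acc=0 shift=0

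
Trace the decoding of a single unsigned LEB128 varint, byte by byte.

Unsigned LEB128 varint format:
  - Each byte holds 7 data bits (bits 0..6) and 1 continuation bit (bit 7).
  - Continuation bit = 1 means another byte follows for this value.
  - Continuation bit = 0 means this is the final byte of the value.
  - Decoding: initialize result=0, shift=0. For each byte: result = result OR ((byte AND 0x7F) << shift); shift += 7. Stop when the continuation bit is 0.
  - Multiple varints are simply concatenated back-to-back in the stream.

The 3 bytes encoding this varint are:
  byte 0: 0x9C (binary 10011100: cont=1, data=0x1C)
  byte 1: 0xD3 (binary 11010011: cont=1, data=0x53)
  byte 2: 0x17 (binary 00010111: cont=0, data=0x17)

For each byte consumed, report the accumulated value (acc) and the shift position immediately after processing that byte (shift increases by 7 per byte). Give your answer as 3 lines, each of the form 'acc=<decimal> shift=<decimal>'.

Answer: acc=28 shift=7
acc=10652 shift=14
acc=387484 shift=21

Derivation:
byte 0=0x9C: payload=0x1C=28, contrib = 28<<0 = 28; acc -> 28, shift -> 7
byte 1=0xD3: payload=0x53=83, contrib = 83<<7 = 10624; acc -> 10652, shift -> 14
byte 2=0x17: payload=0x17=23, contrib = 23<<14 = 376832; acc -> 387484, shift -> 21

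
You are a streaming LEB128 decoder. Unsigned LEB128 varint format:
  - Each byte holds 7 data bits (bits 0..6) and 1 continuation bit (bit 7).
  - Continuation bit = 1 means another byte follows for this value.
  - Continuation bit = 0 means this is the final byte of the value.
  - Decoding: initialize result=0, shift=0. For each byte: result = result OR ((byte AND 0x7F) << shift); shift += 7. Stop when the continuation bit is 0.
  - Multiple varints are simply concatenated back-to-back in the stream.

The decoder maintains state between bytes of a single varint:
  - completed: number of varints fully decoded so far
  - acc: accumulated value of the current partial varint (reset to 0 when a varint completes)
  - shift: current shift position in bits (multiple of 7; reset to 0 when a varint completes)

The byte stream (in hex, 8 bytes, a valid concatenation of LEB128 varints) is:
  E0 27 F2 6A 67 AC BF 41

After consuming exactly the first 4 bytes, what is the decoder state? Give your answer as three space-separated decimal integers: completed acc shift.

Answer: 2 0 0

Derivation:
byte[0]=0xE0 cont=1 payload=0x60: acc |= 96<<0 -> completed=0 acc=96 shift=7
byte[1]=0x27 cont=0 payload=0x27: varint #1 complete (value=5088); reset -> completed=1 acc=0 shift=0
byte[2]=0xF2 cont=1 payload=0x72: acc |= 114<<0 -> completed=1 acc=114 shift=7
byte[3]=0x6A cont=0 payload=0x6A: varint #2 complete (value=13682); reset -> completed=2 acc=0 shift=0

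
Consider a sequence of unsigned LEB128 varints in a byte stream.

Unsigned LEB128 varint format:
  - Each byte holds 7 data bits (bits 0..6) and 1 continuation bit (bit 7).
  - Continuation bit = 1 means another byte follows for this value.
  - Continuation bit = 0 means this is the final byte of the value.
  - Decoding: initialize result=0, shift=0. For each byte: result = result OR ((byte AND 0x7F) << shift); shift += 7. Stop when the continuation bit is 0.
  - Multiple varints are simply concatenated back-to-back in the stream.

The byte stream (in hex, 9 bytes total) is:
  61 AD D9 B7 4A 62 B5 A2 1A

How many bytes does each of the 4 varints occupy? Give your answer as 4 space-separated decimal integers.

Answer: 1 4 1 3

Derivation:
  byte[0]=0x61 cont=0 payload=0x61=97: acc |= 97<<0 -> acc=97 shift=7 [end]
Varint 1: bytes[0:1] = 61 -> value 97 (1 byte(s))
  byte[1]=0xAD cont=1 payload=0x2D=45: acc |= 45<<0 -> acc=45 shift=7
  byte[2]=0xD9 cont=1 payload=0x59=89: acc |= 89<<7 -> acc=11437 shift=14
  byte[3]=0xB7 cont=1 payload=0x37=55: acc |= 55<<14 -> acc=912557 shift=21
  byte[4]=0x4A cont=0 payload=0x4A=74: acc |= 74<<21 -> acc=156101805 shift=28 [end]
Varint 2: bytes[1:5] = AD D9 B7 4A -> value 156101805 (4 byte(s))
  byte[5]=0x62 cont=0 payload=0x62=98: acc |= 98<<0 -> acc=98 shift=7 [end]
Varint 3: bytes[5:6] = 62 -> value 98 (1 byte(s))
  byte[6]=0xB5 cont=1 payload=0x35=53: acc |= 53<<0 -> acc=53 shift=7
  byte[7]=0xA2 cont=1 payload=0x22=34: acc |= 34<<7 -> acc=4405 shift=14
  byte[8]=0x1A cont=0 payload=0x1A=26: acc |= 26<<14 -> acc=430389 shift=21 [end]
Varint 4: bytes[6:9] = B5 A2 1A -> value 430389 (3 byte(s))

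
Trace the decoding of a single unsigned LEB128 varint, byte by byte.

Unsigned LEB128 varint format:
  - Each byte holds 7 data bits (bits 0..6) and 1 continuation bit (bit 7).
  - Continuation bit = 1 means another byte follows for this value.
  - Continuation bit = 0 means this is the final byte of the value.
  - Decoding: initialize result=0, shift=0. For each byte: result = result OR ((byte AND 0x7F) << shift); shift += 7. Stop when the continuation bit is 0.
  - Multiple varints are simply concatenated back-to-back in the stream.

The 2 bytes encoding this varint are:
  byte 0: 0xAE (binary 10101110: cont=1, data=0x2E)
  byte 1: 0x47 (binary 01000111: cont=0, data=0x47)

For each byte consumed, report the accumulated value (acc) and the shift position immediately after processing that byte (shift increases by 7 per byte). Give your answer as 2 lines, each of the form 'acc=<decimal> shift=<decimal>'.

byte 0=0xAE: payload=0x2E=46, contrib = 46<<0 = 46; acc -> 46, shift -> 7
byte 1=0x47: payload=0x47=71, contrib = 71<<7 = 9088; acc -> 9134, shift -> 14

Answer: acc=46 shift=7
acc=9134 shift=14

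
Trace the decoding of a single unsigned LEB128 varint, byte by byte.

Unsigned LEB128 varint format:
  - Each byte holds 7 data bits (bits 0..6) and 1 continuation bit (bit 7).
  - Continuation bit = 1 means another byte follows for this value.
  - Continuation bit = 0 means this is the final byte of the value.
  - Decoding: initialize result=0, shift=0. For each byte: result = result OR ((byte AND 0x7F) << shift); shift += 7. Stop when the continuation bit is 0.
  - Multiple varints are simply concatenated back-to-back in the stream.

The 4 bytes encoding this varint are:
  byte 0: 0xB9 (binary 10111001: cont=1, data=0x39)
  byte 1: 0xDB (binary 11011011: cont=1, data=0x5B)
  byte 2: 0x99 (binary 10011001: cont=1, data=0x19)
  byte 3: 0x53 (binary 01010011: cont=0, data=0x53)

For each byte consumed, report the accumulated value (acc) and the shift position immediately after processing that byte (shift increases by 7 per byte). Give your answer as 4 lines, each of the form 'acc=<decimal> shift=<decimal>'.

byte 0=0xB9: payload=0x39=57, contrib = 57<<0 = 57; acc -> 57, shift -> 7
byte 1=0xDB: payload=0x5B=91, contrib = 91<<7 = 11648; acc -> 11705, shift -> 14
byte 2=0x99: payload=0x19=25, contrib = 25<<14 = 409600; acc -> 421305, shift -> 21
byte 3=0x53: payload=0x53=83, contrib = 83<<21 = 174063616; acc -> 174484921, shift -> 28

Answer: acc=57 shift=7
acc=11705 shift=14
acc=421305 shift=21
acc=174484921 shift=28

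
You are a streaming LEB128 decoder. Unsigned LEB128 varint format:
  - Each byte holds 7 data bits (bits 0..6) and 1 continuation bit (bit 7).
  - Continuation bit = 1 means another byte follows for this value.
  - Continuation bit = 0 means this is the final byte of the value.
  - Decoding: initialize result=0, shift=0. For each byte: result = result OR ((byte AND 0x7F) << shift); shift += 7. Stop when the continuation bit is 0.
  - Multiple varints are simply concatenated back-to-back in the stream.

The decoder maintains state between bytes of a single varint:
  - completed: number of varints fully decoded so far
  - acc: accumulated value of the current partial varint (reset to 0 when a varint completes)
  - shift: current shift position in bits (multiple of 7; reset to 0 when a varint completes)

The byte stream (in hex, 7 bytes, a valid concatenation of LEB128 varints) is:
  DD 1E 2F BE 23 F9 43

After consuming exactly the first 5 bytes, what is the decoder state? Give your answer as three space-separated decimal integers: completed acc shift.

Answer: 3 0 0

Derivation:
byte[0]=0xDD cont=1 payload=0x5D: acc |= 93<<0 -> completed=0 acc=93 shift=7
byte[1]=0x1E cont=0 payload=0x1E: varint #1 complete (value=3933); reset -> completed=1 acc=0 shift=0
byte[2]=0x2F cont=0 payload=0x2F: varint #2 complete (value=47); reset -> completed=2 acc=0 shift=0
byte[3]=0xBE cont=1 payload=0x3E: acc |= 62<<0 -> completed=2 acc=62 shift=7
byte[4]=0x23 cont=0 payload=0x23: varint #3 complete (value=4542); reset -> completed=3 acc=0 shift=0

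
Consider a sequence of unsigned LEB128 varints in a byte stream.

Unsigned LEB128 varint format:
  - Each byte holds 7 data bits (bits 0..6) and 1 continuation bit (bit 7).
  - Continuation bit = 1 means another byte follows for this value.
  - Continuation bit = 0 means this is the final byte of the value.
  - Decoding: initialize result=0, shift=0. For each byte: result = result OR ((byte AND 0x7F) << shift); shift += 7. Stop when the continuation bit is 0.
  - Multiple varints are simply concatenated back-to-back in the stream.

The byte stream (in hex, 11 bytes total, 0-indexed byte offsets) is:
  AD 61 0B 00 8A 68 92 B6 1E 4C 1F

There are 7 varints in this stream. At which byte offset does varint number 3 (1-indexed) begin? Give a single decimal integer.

  byte[0]=0xAD cont=1 payload=0x2D=45: acc |= 45<<0 -> acc=45 shift=7
  byte[1]=0x61 cont=0 payload=0x61=97: acc |= 97<<7 -> acc=12461 shift=14 [end]
Varint 1: bytes[0:2] = AD 61 -> value 12461 (2 byte(s))
  byte[2]=0x0B cont=0 payload=0x0B=11: acc |= 11<<0 -> acc=11 shift=7 [end]
Varint 2: bytes[2:3] = 0B -> value 11 (1 byte(s))
  byte[3]=0x00 cont=0 payload=0x00=0: acc |= 0<<0 -> acc=0 shift=7 [end]
Varint 3: bytes[3:4] = 00 -> value 0 (1 byte(s))
  byte[4]=0x8A cont=1 payload=0x0A=10: acc |= 10<<0 -> acc=10 shift=7
  byte[5]=0x68 cont=0 payload=0x68=104: acc |= 104<<7 -> acc=13322 shift=14 [end]
Varint 4: bytes[4:6] = 8A 68 -> value 13322 (2 byte(s))
  byte[6]=0x92 cont=1 payload=0x12=18: acc |= 18<<0 -> acc=18 shift=7
  byte[7]=0xB6 cont=1 payload=0x36=54: acc |= 54<<7 -> acc=6930 shift=14
  byte[8]=0x1E cont=0 payload=0x1E=30: acc |= 30<<14 -> acc=498450 shift=21 [end]
Varint 5: bytes[6:9] = 92 B6 1E -> value 498450 (3 byte(s))
  byte[9]=0x4C cont=0 payload=0x4C=76: acc |= 76<<0 -> acc=76 shift=7 [end]
Varint 6: bytes[9:10] = 4C -> value 76 (1 byte(s))
  byte[10]=0x1F cont=0 payload=0x1F=31: acc |= 31<<0 -> acc=31 shift=7 [end]
Varint 7: bytes[10:11] = 1F -> value 31 (1 byte(s))

Answer: 3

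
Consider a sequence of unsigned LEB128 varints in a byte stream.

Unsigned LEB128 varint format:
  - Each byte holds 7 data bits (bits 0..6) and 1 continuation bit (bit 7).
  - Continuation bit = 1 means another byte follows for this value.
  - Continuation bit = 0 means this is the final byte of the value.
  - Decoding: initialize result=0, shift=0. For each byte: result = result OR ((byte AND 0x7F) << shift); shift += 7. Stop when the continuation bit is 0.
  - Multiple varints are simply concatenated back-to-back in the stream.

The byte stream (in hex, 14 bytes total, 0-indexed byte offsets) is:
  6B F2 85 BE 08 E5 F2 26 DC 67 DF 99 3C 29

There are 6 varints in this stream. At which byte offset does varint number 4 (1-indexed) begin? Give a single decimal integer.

  byte[0]=0x6B cont=0 payload=0x6B=107: acc |= 107<<0 -> acc=107 shift=7 [end]
Varint 1: bytes[0:1] = 6B -> value 107 (1 byte(s))
  byte[1]=0xF2 cont=1 payload=0x72=114: acc |= 114<<0 -> acc=114 shift=7
  byte[2]=0x85 cont=1 payload=0x05=5: acc |= 5<<7 -> acc=754 shift=14
  byte[3]=0xBE cont=1 payload=0x3E=62: acc |= 62<<14 -> acc=1016562 shift=21
  byte[4]=0x08 cont=0 payload=0x08=8: acc |= 8<<21 -> acc=17793778 shift=28 [end]
Varint 2: bytes[1:5] = F2 85 BE 08 -> value 17793778 (4 byte(s))
  byte[5]=0xE5 cont=1 payload=0x65=101: acc |= 101<<0 -> acc=101 shift=7
  byte[6]=0xF2 cont=1 payload=0x72=114: acc |= 114<<7 -> acc=14693 shift=14
  byte[7]=0x26 cont=0 payload=0x26=38: acc |= 38<<14 -> acc=637285 shift=21 [end]
Varint 3: bytes[5:8] = E5 F2 26 -> value 637285 (3 byte(s))
  byte[8]=0xDC cont=1 payload=0x5C=92: acc |= 92<<0 -> acc=92 shift=7
  byte[9]=0x67 cont=0 payload=0x67=103: acc |= 103<<7 -> acc=13276 shift=14 [end]
Varint 4: bytes[8:10] = DC 67 -> value 13276 (2 byte(s))
  byte[10]=0xDF cont=1 payload=0x5F=95: acc |= 95<<0 -> acc=95 shift=7
  byte[11]=0x99 cont=1 payload=0x19=25: acc |= 25<<7 -> acc=3295 shift=14
  byte[12]=0x3C cont=0 payload=0x3C=60: acc |= 60<<14 -> acc=986335 shift=21 [end]
Varint 5: bytes[10:13] = DF 99 3C -> value 986335 (3 byte(s))
  byte[13]=0x29 cont=0 payload=0x29=41: acc |= 41<<0 -> acc=41 shift=7 [end]
Varint 6: bytes[13:14] = 29 -> value 41 (1 byte(s))

Answer: 8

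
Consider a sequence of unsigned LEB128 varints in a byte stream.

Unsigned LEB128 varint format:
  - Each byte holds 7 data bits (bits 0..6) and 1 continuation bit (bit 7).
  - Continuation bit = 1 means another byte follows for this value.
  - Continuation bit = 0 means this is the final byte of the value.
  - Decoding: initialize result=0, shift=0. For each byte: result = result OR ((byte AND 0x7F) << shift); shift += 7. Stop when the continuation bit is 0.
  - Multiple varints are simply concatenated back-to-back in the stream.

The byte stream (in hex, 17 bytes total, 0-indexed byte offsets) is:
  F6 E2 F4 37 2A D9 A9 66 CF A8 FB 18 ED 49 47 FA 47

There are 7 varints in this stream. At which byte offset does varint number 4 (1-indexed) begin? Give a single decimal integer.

Answer: 8

Derivation:
  byte[0]=0xF6 cont=1 payload=0x76=118: acc |= 118<<0 -> acc=118 shift=7
  byte[1]=0xE2 cont=1 payload=0x62=98: acc |= 98<<7 -> acc=12662 shift=14
  byte[2]=0xF4 cont=1 payload=0x74=116: acc |= 116<<14 -> acc=1913206 shift=21
  byte[3]=0x37 cont=0 payload=0x37=55: acc |= 55<<21 -> acc=117256566 shift=28 [end]
Varint 1: bytes[0:4] = F6 E2 F4 37 -> value 117256566 (4 byte(s))
  byte[4]=0x2A cont=0 payload=0x2A=42: acc |= 42<<0 -> acc=42 shift=7 [end]
Varint 2: bytes[4:5] = 2A -> value 42 (1 byte(s))
  byte[5]=0xD9 cont=1 payload=0x59=89: acc |= 89<<0 -> acc=89 shift=7
  byte[6]=0xA9 cont=1 payload=0x29=41: acc |= 41<<7 -> acc=5337 shift=14
  byte[7]=0x66 cont=0 payload=0x66=102: acc |= 102<<14 -> acc=1676505 shift=21 [end]
Varint 3: bytes[5:8] = D9 A9 66 -> value 1676505 (3 byte(s))
  byte[8]=0xCF cont=1 payload=0x4F=79: acc |= 79<<0 -> acc=79 shift=7
  byte[9]=0xA8 cont=1 payload=0x28=40: acc |= 40<<7 -> acc=5199 shift=14
  byte[10]=0xFB cont=1 payload=0x7B=123: acc |= 123<<14 -> acc=2020431 shift=21
  byte[11]=0x18 cont=0 payload=0x18=24: acc |= 24<<21 -> acc=52352079 shift=28 [end]
Varint 4: bytes[8:12] = CF A8 FB 18 -> value 52352079 (4 byte(s))
  byte[12]=0xED cont=1 payload=0x6D=109: acc |= 109<<0 -> acc=109 shift=7
  byte[13]=0x49 cont=0 payload=0x49=73: acc |= 73<<7 -> acc=9453 shift=14 [end]
Varint 5: bytes[12:14] = ED 49 -> value 9453 (2 byte(s))
  byte[14]=0x47 cont=0 payload=0x47=71: acc |= 71<<0 -> acc=71 shift=7 [end]
Varint 6: bytes[14:15] = 47 -> value 71 (1 byte(s))
  byte[15]=0xFA cont=1 payload=0x7A=122: acc |= 122<<0 -> acc=122 shift=7
  byte[16]=0x47 cont=0 payload=0x47=71: acc |= 71<<7 -> acc=9210 shift=14 [end]
Varint 7: bytes[15:17] = FA 47 -> value 9210 (2 byte(s))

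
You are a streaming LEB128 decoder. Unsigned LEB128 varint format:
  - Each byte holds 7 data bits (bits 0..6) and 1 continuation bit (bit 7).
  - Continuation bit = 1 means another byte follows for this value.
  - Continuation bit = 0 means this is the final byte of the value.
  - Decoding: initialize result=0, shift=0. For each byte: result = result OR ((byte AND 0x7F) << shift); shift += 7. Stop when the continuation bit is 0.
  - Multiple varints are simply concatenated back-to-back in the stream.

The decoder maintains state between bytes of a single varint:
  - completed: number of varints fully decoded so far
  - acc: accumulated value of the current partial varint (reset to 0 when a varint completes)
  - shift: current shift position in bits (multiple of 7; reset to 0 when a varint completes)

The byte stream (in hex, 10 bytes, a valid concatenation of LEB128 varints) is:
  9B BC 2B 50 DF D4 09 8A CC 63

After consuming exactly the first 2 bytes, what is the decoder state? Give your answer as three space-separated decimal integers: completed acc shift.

byte[0]=0x9B cont=1 payload=0x1B: acc |= 27<<0 -> completed=0 acc=27 shift=7
byte[1]=0xBC cont=1 payload=0x3C: acc |= 60<<7 -> completed=0 acc=7707 shift=14

Answer: 0 7707 14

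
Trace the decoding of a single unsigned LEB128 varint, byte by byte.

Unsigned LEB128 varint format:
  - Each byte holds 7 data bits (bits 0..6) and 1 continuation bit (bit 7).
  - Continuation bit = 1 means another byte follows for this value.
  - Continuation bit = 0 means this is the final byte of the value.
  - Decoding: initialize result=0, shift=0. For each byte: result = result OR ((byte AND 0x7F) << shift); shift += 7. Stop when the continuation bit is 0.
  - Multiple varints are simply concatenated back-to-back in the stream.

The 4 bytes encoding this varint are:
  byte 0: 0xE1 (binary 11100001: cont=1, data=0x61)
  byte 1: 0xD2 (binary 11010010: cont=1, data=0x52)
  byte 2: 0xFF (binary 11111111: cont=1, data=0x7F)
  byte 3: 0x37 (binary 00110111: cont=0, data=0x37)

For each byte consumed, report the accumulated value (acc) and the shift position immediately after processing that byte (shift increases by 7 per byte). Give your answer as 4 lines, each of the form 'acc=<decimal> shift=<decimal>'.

byte 0=0xE1: payload=0x61=97, contrib = 97<<0 = 97; acc -> 97, shift -> 7
byte 1=0xD2: payload=0x52=82, contrib = 82<<7 = 10496; acc -> 10593, shift -> 14
byte 2=0xFF: payload=0x7F=127, contrib = 127<<14 = 2080768; acc -> 2091361, shift -> 21
byte 3=0x37: payload=0x37=55, contrib = 55<<21 = 115343360; acc -> 117434721, shift -> 28

Answer: acc=97 shift=7
acc=10593 shift=14
acc=2091361 shift=21
acc=117434721 shift=28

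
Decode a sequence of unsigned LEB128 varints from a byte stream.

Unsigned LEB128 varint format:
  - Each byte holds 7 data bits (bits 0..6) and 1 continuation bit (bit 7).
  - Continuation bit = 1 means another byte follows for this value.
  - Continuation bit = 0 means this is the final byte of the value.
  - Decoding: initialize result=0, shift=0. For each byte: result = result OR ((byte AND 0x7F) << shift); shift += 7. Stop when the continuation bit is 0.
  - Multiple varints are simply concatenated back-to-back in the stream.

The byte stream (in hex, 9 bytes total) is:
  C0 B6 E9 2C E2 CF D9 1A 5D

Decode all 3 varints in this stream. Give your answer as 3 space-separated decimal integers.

Answer: 94001984 55994338 93

Derivation:
  byte[0]=0xC0 cont=1 payload=0x40=64: acc |= 64<<0 -> acc=64 shift=7
  byte[1]=0xB6 cont=1 payload=0x36=54: acc |= 54<<7 -> acc=6976 shift=14
  byte[2]=0xE9 cont=1 payload=0x69=105: acc |= 105<<14 -> acc=1727296 shift=21
  byte[3]=0x2C cont=0 payload=0x2C=44: acc |= 44<<21 -> acc=94001984 shift=28 [end]
Varint 1: bytes[0:4] = C0 B6 E9 2C -> value 94001984 (4 byte(s))
  byte[4]=0xE2 cont=1 payload=0x62=98: acc |= 98<<0 -> acc=98 shift=7
  byte[5]=0xCF cont=1 payload=0x4F=79: acc |= 79<<7 -> acc=10210 shift=14
  byte[6]=0xD9 cont=1 payload=0x59=89: acc |= 89<<14 -> acc=1468386 shift=21
  byte[7]=0x1A cont=0 payload=0x1A=26: acc |= 26<<21 -> acc=55994338 shift=28 [end]
Varint 2: bytes[4:8] = E2 CF D9 1A -> value 55994338 (4 byte(s))
  byte[8]=0x5D cont=0 payload=0x5D=93: acc |= 93<<0 -> acc=93 shift=7 [end]
Varint 3: bytes[8:9] = 5D -> value 93 (1 byte(s))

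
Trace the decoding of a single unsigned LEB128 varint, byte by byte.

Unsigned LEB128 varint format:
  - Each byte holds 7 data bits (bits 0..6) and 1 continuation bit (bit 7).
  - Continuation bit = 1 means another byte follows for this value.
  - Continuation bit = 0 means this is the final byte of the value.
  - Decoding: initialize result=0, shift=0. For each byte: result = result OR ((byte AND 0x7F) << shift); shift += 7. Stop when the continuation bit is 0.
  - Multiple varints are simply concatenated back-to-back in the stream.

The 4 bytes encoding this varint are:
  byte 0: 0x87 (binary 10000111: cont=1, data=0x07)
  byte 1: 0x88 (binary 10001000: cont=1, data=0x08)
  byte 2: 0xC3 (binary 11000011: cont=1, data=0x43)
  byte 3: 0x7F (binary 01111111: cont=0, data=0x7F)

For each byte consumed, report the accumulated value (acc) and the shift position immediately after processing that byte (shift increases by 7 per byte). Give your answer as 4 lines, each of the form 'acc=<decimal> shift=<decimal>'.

Answer: acc=7 shift=7
acc=1031 shift=14
acc=1098759 shift=21
acc=267437063 shift=28

Derivation:
byte 0=0x87: payload=0x07=7, contrib = 7<<0 = 7; acc -> 7, shift -> 7
byte 1=0x88: payload=0x08=8, contrib = 8<<7 = 1024; acc -> 1031, shift -> 14
byte 2=0xC3: payload=0x43=67, contrib = 67<<14 = 1097728; acc -> 1098759, shift -> 21
byte 3=0x7F: payload=0x7F=127, contrib = 127<<21 = 266338304; acc -> 267437063, shift -> 28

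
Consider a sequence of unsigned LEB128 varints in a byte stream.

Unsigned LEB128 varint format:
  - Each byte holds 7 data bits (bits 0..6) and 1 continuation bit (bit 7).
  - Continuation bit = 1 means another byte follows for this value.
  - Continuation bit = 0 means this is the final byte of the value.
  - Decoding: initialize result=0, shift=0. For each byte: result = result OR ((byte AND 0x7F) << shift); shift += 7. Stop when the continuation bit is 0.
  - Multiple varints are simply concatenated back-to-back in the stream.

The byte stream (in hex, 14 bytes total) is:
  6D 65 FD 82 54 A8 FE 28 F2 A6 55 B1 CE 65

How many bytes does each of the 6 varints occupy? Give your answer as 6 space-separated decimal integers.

  byte[0]=0x6D cont=0 payload=0x6D=109: acc |= 109<<0 -> acc=109 shift=7 [end]
Varint 1: bytes[0:1] = 6D -> value 109 (1 byte(s))
  byte[1]=0x65 cont=0 payload=0x65=101: acc |= 101<<0 -> acc=101 shift=7 [end]
Varint 2: bytes[1:2] = 65 -> value 101 (1 byte(s))
  byte[2]=0xFD cont=1 payload=0x7D=125: acc |= 125<<0 -> acc=125 shift=7
  byte[3]=0x82 cont=1 payload=0x02=2: acc |= 2<<7 -> acc=381 shift=14
  byte[4]=0x54 cont=0 payload=0x54=84: acc |= 84<<14 -> acc=1376637 shift=21 [end]
Varint 3: bytes[2:5] = FD 82 54 -> value 1376637 (3 byte(s))
  byte[5]=0xA8 cont=1 payload=0x28=40: acc |= 40<<0 -> acc=40 shift=7
  byte[6]=0xFE cont=1 payload=0x7E=126: acc |= 126<<7 -> acc=16168 shift=14
  byte[7]=0x28 cont=0 payload=0x28=40: acc |= 40<<14 -> acc=671528 shift=21 [end]
Varint 4: bytes[5:8] = A8 FE 28 -> value 671528 (3 byte(s))
  byte[8]=0xF2 cont=1 payload=0x72=114: acc |= 114<<0 -> acc=114 shift=7
  byte[9]=0xA6 cont=1 payload=0x26=38: acc |= 38<<7 -> acc=4978 shift=14
  byte[10]=0x55 cont=0 payload=0x55=85: acc |= 85<<14 -> acc=1397618 shift=21 [end]
Varint 5: bytes[8:11] = F2 A6 55 -> value 1397618 (3 byte(s))
  byte[11]=0xB1 cont=1 payload=0x31=49: acc |= 49<<0 -> acc=49 shift=7
  byte[12]=0xCE cont=1 payload=0x4E=78: acc |= 78<<7 -> acc=10033 shift=14
  byte[13]=0x65 cont=0 payload=0x65=101: acc |= 101<<14 -> acc=1664817 shift=21 [end]
Varint 6: bytes[11:14] = B1 CE 65 -> value 1664817 (3 byte(s))

Answer: 1 1 3 3 3 3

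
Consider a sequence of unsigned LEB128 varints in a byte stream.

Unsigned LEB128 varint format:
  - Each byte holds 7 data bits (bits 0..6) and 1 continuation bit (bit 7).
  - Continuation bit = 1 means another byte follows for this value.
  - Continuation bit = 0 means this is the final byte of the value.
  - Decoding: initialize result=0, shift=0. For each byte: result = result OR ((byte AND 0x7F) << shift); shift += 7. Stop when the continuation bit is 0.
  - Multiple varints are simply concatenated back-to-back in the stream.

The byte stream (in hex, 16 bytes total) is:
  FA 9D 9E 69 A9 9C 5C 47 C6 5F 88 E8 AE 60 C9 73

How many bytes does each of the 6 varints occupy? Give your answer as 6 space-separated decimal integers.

  byte[0]=0xFA cont=1 payload=0x7A=122: acc |= 122<<0 -> acc=122 shift=7
  byte[1]=0x9D cont=1 payload=0x1D=29: acc |= 29<<7 -> acc=3834 shift=14
  byte[2]=0x9E cont=1 payload=0x1E=30: acc |= 30<<14 -> acc=495354 shift=21
  byte[3]=0x69 cont=0 payload=0x69=105: acc |= 105<<21 -> acc=220696314 shift=28 [end]
Varint 1: bytes[0:4] = FA 9D 9E 69 -> value 220696314 (4 byte(s))
  byte[4]=0xA9 cont=1 payload=0x29=41: acc |= 41<<0 -> acc=41 shift=7
  byte[5]=0x9C cont=1 payload=0x1C=28: acc |= 28<<7 -> acc=3625 shift=14
  byte[6]=0x5C cont=0 payload=0x5C=92: acc |= 92<<14 -> acc=1510953 shift=21 [end]
Varint 2: bytes[4:7] = A9 9C 5C -> value 1510953 (3 byte(s))
  byte[7]=0x47 cont=0 payload=0x47=71: acc |= 71<<0 -> acc=71 shift=7 [end]
Varint 3: bytes[7:8] = 47 -> value 71 (1 byte(s))
  byte[8]=0xC6 cont=1 payload=0x46=70: acc |= 70<<0 -> acc=70 shift=7
  byte[9]=0x5F cont=0 payload=0x5F=95: acc |= 95<<7 -> acc=12230 shift=14 [end]
Varint 4: bytes[8:10] = C6 5F -> value 12230 (2 byte(s))
  byte[10]=0x88 cont=1 payload=0x08=8: acc |= 8<<0 -> acc=8 shift=7
  byte[11]=0xE8 cont=1 payload=0x68=104: acc |= 104<<7 -> acc=13320 shift=14
  byte[12]=0xAE cont=1 payload=0x2E=46: acc |= 46<<14 -> acc=766984 shift=21
  byte[13]=0x60 cont=0 payload=0x60=96: acc |= 96<<21 -> acc=202093576 shift=28 [end]
Varint 5: bytes[10:14] = 88 E8 AE 60 -> value 202093576 (4 byte(s))
  byte[14]=0xC9 cont=1 payload=0x49=73: acc |= 73<<0 -> acc=73 shift=7
  byte[15]=0x73 cont=0 payload=0x73=115: acc |= 115<<7 -> acc=14793 shift=14 [end]
Varint 6: bytes[14:16] = C9 73 -> value 14793 (2 byte(s))

Answer: 4 3 1 2 4 2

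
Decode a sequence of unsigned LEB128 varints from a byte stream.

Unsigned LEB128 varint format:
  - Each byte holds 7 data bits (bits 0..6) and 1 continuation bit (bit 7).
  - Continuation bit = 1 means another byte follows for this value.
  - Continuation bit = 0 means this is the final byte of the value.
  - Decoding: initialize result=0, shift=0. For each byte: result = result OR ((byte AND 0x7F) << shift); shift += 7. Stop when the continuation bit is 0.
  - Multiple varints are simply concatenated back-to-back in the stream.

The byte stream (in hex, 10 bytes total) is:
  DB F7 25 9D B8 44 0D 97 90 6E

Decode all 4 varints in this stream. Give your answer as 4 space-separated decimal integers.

  byte[0]=0xDB cont=1 payload=0x5B=91: acc |= 91<<0 -> acc=91 shift=7
  byte[1]=0xF7 cont=1 payload=0x77=119: acc |= 119<<7 -> acc=15323 shift=14
  byte[2]=0x25 cont=0 payload=0x25=37: acc |= 37<<14 -> acc=621531 shift=21 [end]
Varint 1: bytes[0:3] = DB F7 25 -> value 621531 (3 byte(s))
  byte[3]=0x9D cont=1 payload=0x1D=29: acc |= 29<<0 -> acc=29 shift=7
  byte[4]=0xB8 cont=1 payload=0x38=56: acc |= 56<<7 -> acc=7197 shift=14
  byte[5]=0x44 cont=0 payload=0x44=68: acc |= 68<<14 -> acc=1121309 shift=21 [end]
Varint 2: bytes[3:6] = 9D B8 44 -> value 1121309 (3 byte(s))
  byte[6]=0x0D cont=0 payload=0x0D=13: acc |= 13<<0 -> acc=13 shift=7 [end]
Varint 3: bytes[6:7] = 0D -> value 13 (1 byte(s))
  byte[7]=0x97 cont=1 payload=0x17=23: acc |= 23<<0 -> acc=23 shift=7
  byte[8]=0x90 cont=1 payload=0x10=16: acc |= 16<<7 -> acc=2071 shift=14
  byte[9]=0x6E cont=0 payload=0x6E=110: acc |= 110<<14 -> acc=1804311 shift=21 [end]
Varint 4: bytes[7:10] = 97 90 6E -> value 1804311 (3 byte(s))

Answer: 621531 1121309 13 1804311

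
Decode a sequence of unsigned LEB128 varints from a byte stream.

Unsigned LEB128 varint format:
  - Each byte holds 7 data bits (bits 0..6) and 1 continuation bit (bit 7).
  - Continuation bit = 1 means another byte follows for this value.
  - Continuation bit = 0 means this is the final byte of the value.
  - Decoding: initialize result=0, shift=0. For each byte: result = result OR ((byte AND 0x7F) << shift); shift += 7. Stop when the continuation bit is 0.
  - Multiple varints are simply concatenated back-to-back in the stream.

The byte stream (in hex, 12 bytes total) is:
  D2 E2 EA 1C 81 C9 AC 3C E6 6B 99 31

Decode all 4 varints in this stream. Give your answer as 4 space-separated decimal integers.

Answer: 60469586 126559361 13798 6297

Derivation:
  byte[0]=0xD2 cont=1 payload=0x52=82: acc |= 82<<0 -> acc=82 shift=7
  byte[1]=0xE2 cont=1 payload=0x62=98: acc |= 98<<7 -> acc=12626 shift=14
  byte[2]=0xEA cont=1 payload=0x6A=106: acc |= 106<<14 -> acc=1749330 shift=21
  byte[3]=0x1C cont=0 payload=0x1C=28: acc |= 28<<21 -> acc=60469586 shift=28 [end]
Varint 1: bytes[0:4] = D2 E2 EA 1C -> value 60469586 (4 byte(s))
  byte[4]=0x81 cont=1 payload=0x01=1: acc |= 1<<0 -> acc=1 shift=7
  byte[5]=0xC9 cont=1 payload=0x49=73: acc |= 73<<7 -> acc=9345 shift=14
  byte[6]=0xAC cont=1 payload=0x2C=44: acc |= 44<<14 -> acc=730241 shift=21
  byte[7]=0x3C cont=0 payload=0x3C=60: acc |= 60<<21 -> acc=126559361 shift=28 [end]
Varint 2: bytes[4:8] = 81 C9 AC 3C -> value 126559361 (4 byte(s))
  byte[8]=0xE6 cont=1 payload=0x66=102: acc |= 102<<0 -> acc=102 shift=7
  byte[9]=0x6B cont=0 payload=0x6B=107: acc |= 107<<7 -> acc=13798 shift=14 [end]
Varint 3: bytes[8:10] = E6 6B -> value 13798 (2 byte(s))
  byte[10]=0x99 cont=1 payload=0x19=25: acc |= 25<<0 -> acc=25 shift=7
  byte[11]=0x31 cont=0 payload=0x31=49: acc |= 49<<7 -> acc=6297 shift=14 [end]
Varint 4: bytes[10:12] = 99 31 -> value 6297 (2 byte(s))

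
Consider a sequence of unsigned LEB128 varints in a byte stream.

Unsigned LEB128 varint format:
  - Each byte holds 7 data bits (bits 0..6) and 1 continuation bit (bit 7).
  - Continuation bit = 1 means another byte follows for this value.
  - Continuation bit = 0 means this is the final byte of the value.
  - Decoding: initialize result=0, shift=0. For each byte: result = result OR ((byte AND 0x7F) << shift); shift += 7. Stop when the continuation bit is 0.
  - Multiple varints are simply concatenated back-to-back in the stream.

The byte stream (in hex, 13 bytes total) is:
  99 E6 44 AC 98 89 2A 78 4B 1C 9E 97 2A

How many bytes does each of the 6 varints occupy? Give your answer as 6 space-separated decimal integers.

Answer: 3 4 1 1 1 3

Derivation:
  byte[0]=0x99 cont=1 payload=0x19=25: acc |= 25<<0 -> acc=25 shift=7
  byte[1]=0xE6 cont=1 payload=0x66=102: acc |= 102<<7 -> acc=13081 shift=14
  byte[2]=0x44 cont=0 payload=0x44=68: acc |= 68<<14 -> acc=1127193 shift=21 [end]
Varint 1: bytes[0:3] = 99 E6 44 -> value 1127193 (3 byte(s))
  byte[3]=0xAC cont=1 payload=0x2C=44: acc |= 44<<0 -> acc=44 shift=7
  byte[4]=0x98 cont=1 payload=0x18=24: acc |= 24<<7 -> acc=3116 shift=14
  byte[5]=0x89 cont=1 payload=0x09=9: acc |= 9<<14 -> acc=150572 shift=21
  byte[6]=0x2A cont=0 payload=0x2A=42: acc |= 42<<21 -> acc=88230956 shift=28 [end]
Varint 2: bytes[3:7] = AC 98 89 2A -> value 88230956 (4 byte(s))
  byte[7]=0x78 cont=0 payload=0x78=120: acc |= 120<<0 -> acc=120 shift=7 [end]
Varint 3: bytes[7:8] = 78 -> value 120 (1 byte(s))
  byte[8]=0x4B cont=0 payload=0x4B=75: acc |= 75<<0 -> acc=75 shift=7 [end]
Varint 4: bytes[8:9] = 4B -> value 75 (1 byte(s))
  byte[9]=0x1C cont=0 payload=0x1C=28: acc |= 28<<0 -> acc=28 shift=7 [end]
Varint 5: bytes[9:10] = 1C -> value 28 (1 byte(s))
  byte[10]=0x9E cont=1 payload=0x1E=30: acc |= 30<<0 -> acc=30 shift=7
  byte[11]=0x97 cont=1 payload=0x17=23: acc |= 23<<7 -> acc=2974 shift=14
  byte[12]=0x2A cont=0 payload=0x2A=42: acc |= 42<<14 -> acc=691102 shift=21 [end]
Varint 6: bytes[10:13] = 9E 97 2A -> value 691102 (3 byte(s))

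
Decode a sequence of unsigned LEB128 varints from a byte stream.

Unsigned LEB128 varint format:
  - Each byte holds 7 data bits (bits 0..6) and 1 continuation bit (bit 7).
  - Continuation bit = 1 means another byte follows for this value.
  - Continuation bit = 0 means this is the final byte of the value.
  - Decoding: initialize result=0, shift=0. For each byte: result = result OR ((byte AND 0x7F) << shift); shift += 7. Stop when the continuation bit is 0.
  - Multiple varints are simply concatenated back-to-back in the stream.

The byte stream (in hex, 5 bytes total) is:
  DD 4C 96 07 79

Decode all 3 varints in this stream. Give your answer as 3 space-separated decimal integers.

  byte[0]=0xDD cont=1 payload=0x5D=93: acc |= 93<<0 -> acc=93 shift=7
  byte[1]=0x4C cont=0 payload=0x4C=76: acc |= 76<<7 -> acc=9821 shift=14 [end]
Varint 1: bytes[0:2] = DD 4C -> value 9821 (2 byte(s))
  byte[2]=0x96 cont=1 payload=0x16=22: acc |= 22<<0 -> acc=22 shift=7
  byte[3]=0x07 cont=0 payload=0x07=7: acc |= 7<<7 -> acc=918 shift=14 [end]
Varint 2: bytes[2:4] = 96 07 -> value 918 (2 byte(s))
  byte[4]=0x79 cont=0 payload=0x79=121: acc |= 121<<0 -> acc=121 shift=7 [end]
Varint 3: bytes[4:5] = 79 -> value 121 (1 byte(s))

Answer: 9821 918 121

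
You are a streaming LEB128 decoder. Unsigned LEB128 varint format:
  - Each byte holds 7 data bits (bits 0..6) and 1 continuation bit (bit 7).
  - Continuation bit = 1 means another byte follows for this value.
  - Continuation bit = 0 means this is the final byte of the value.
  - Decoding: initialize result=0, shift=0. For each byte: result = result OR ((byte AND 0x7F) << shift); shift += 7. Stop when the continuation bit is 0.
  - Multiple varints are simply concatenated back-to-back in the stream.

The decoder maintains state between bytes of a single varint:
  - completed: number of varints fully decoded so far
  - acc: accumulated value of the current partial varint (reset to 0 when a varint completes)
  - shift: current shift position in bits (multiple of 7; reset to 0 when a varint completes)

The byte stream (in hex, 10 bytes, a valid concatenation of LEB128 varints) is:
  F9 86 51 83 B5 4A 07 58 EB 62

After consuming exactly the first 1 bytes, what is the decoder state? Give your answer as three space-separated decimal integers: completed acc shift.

Answer: 0 121 7

Derivation:
byte[0]=0xF9 cont=1 payload=0x79: acc |= 121<<0 -> completed=0 acc=121 shift=7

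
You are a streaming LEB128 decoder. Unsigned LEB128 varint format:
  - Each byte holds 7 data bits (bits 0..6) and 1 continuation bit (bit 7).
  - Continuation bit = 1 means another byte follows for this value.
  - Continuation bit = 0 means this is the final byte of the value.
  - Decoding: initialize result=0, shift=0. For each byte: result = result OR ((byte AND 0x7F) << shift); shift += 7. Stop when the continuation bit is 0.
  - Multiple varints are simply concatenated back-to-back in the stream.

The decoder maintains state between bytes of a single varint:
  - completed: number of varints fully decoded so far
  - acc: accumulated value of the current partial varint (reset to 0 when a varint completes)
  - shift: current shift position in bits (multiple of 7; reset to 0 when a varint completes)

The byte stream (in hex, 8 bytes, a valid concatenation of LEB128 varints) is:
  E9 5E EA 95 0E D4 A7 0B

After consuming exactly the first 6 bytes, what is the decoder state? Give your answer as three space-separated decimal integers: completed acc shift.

Answer: 2 84 7

Derivation:
byte[0]=0xE9 cont=1 payload=0x69: acc |= 105<<0 -> completed=0 acc=105 shift=7
byte[1]=0x5E cont=0 payload=0x5E: varint #1 complete (value=12137); reset -> completed=1 acc=0 shift=0
byte[2]=0xEA cont=1 payload=0x6A: acc |= 106<<0 -> completed=1 acc=106 shift=7
byte[3]=0x95 cont=1 payload=0x15: acc |= 21<<7 -> completed=1 acc=2794 shift=14
byte[4]=0x0E cont=0 payload=0x0E: varint #2 complete (value=232170); reset -> completed=2 acc=0 shift=0
byte[5]=0xD4 cont=1 payload=0x54: acc |= 84<<0 -> completed=2 acc=84 shift=7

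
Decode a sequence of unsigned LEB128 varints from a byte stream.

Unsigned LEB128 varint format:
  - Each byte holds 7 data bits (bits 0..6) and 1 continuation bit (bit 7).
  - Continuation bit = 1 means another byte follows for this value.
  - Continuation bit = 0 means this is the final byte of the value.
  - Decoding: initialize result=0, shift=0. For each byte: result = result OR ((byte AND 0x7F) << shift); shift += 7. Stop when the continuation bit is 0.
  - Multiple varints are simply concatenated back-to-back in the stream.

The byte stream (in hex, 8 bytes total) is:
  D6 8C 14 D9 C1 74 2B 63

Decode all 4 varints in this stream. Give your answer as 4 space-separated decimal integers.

  byte[0]=0xD6 cont=1 payload=0x56=86: acc |= 86<<0 -> acc=86 shift=7
  byte[1]=0x8C cont=1 payload=0x0C=12: acc |= 12<<7 -> acc=1622 shift=14
  byte[2]=0x14 cont=0 payload=0x14=20: acc |= 20<<14 -> acc=329302 shift=21 [end]
Varint 1: bytes[0:3] = D6 8C 14 -> value 329302 (3 byte(s))
  byte[3]=0xD9 cont=1 payload=0x59=89: acc |= 89<<0 -> acc=89 shift=7
  byte[4]=0xC1 cont=1 payload=0x41=65: acc |= 65<<7 -> acc=8409 shift=14
  byte[5]=0x74 cont=0 payload=0x74=116: acc |= 116<<14 -> acc=1908953 shift=21 [end]
Varint 2: bytes[3:6] = D9 C1 74 -> value 1908953 (3 byte(s))
  byte[6]=0x2B cont=0 payload=0x2B=43: acc |= 43<<0 -> acc=43 shift=7 [end]
Varint 3: bytes[6:7] = 2B -> value 43 (1 byte(s))
  byte[7]=0x63 cont=0 payload=0x63=99: acc |= 99<<0 -> acc=99 shift=7 [end]
Varint 4: bytes[7:8] = 63 -> value 99 (1 byte(s))

Answer: 329302 1908953 43 99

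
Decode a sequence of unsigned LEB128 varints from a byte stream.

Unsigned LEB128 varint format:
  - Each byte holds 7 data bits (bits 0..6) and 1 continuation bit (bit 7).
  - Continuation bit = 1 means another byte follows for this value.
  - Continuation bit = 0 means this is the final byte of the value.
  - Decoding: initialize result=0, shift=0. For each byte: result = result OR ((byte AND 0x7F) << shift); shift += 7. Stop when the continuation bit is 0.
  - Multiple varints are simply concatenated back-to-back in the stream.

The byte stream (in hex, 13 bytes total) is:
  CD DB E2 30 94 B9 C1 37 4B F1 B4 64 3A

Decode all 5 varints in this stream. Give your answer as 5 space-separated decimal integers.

Answer: 102280653 116415636 75 1645169 58

Derivation:
  byte[0]=0xCD cont=1 payload=0x4D=77: acc |= 77<<0 -> acc=77 shift=7
  byte[1]=0xDB cont=1 payload=0x5B=91: acc |= 91<<7 -> acc=11725 shift=14
  byte[2]=0xE2 cont=1 payload=0x62=98: acc |= 98<<14 -> acc=1617357 shift=21
  byte[3]=0x30 cont=0 payload=0x30=48: acc |= 48<<21 -> acc=102280653 shift=28 [end]
Varint 1: bytes[0:4] = CD DB E2 30 -> value 102280653 (4 byte(s))
  byte[4]=0x94 cont=1 payload=0x14=20: acc |= 20<<0 -> acc=20 shift=7
  byte[5]=0xB9 cont=1 payload=0x39=57: acc |= 57<<7 -> acc=7316 shift=14
  byte[6]=0xC1 cont=1 payload=0x41=65: acc |= 65<<14 -> acc=1072276 shift=21
  byte[7]=0x37 cont=0 payload=0x37=55: acc |= 55<<21 -> acc=116415636 shift=28 [end]
Varint 2: bytes[4:8] = 94 B9 C1 37 -> value 116415636 (4 byte(s))
  byte[8]=0x4B cont=0 payload=0x4B=75: acc |= 75<<0 -> acc=75 shift=7 [end]
Varint 3: bytes[8:9] = 4B -> value 75 (1 byte(s))
  byte[9]=0xF1 cont=1 payload=0x71=113: acc |= 113<<0 -> acc=113 shift=7
  byte[10]=0xB4 cont=1 payload=0x34=52: acc |= 52<<7 -> acc=6769 shift=14
  byte[11]=0x64 cont=0 payload=0x64=100: acc |= 100<<14 -> acc=1645169 shift=21 [end]
Varint 4: bytes[9:12] = F1 B4 64 -> value 1645169 (3 byte(s))
  byte[12]=0x3A cont=0 payload=0x3A=58: acc |= 58<<0 -> acc=58 shift=7 [end]
Varint 5: bytes[12:13] = 3A -> value 58 (1 byte(s))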